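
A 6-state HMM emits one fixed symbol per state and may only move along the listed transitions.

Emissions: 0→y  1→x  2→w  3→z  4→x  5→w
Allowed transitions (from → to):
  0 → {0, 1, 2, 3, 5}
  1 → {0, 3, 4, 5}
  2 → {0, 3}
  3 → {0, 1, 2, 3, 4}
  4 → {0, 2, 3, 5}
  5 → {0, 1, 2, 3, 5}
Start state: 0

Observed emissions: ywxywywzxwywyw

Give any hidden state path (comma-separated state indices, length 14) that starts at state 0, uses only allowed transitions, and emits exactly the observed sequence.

  pos 0: y in {0}, choose 0; start
  pos 1: w in {2,5}, choose 5; 0->5 ok
  pos 2: x in {1,4}, choose 1; 5->1 ok
  pos 3: y in {0}, choose 0; 1->0 ok
  pos 4: w in {2,5}, choose 2; 0->2 ok
  pos 5: y in {0}, choose 0; 2->0 ok
  pos 6: w in {2,5}, choose 2; 0->2 ok
  pos 7: z in {3}, choose 3; 2->3 ok
  pos 8: x in {1,4}, choose 4; 3->4 ok
  pos 9: w in {2,5}, choose 5; 4->5 ok
  pos 10: y in {0}, choose 0; 5->0 ok
  pos 11: w in {2,5}, choose 2; 0->2 ok
  pos 12: y in {0}, choose 0; 2->0 ok
  pos 13: w in {2,5}, choose 2; 0->2 ok

0,5,1,0,2,0,2,3,4,5,0,2,0,2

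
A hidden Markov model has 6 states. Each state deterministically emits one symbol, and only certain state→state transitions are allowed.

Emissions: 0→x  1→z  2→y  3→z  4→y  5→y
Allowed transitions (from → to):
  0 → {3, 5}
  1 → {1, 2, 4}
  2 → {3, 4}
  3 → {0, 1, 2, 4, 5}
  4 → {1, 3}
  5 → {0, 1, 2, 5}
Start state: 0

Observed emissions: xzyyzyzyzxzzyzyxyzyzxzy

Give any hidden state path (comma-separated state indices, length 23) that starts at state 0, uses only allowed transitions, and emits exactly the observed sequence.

0,3,2,4,1,4,1,4,3,0,3,1,4,3,5,0,5,1,4,3,0,3,4

  pos 0: x in {0}, choose 0; start
  pos 1: z in {1,3}, choose 3; 0->3 ok
  pos 2: y in {2,4,5}, choose 2; 3->2 ok
  pos 3: y in {2,4,5}, choose 4; 2->4 ok
  pos 4: z in {1,3}, choose 1; 4->1 ok
  pos 5: y in {2,4,5}, choose 4; 1->4 ok
  pos 6: z in {1,3}, choose 1; 4->1 ok
  pos 7: y in {2,4,5}, choose 4; 1->4 ok
  pos 8: z in {1,3}, choose 3; 4->3 ok
  pos 9: x in {0}, choose 0; 3->0 ok
  pos 10: z in {1,3}, choose 3; 0->3 ok
  pos 11: z in {1,3}, choose 1; 3->1 ok
  pos 12: y in {2,4,5}, choose 4; 1->4 ok
  pos 13: z in {1,3}, choose 3; 4->3 ok
  pos 14: y in {2,4,5}, choose 5; 3->5 ok
  pos 15: x in {0}, choose 0; 5->0 ok
  pos 16: y in {2,4,5}, choose 5; 0->5 ok
  pos 17: z in {1,3}, choose 1; 5->1 ok
  pos 18: y in {2,4,5}, choose 4; 1->4 ok
  pos 19: z in {1,3}, choose 3; 4->3 ok
  pos 20: x in {0}, choose 0; 3->0 ok
  pos 21: z in {1,3}, choose 3; 0->3 ok
  pos 22: y in {2,4,5}, choose 4; 3->4 ok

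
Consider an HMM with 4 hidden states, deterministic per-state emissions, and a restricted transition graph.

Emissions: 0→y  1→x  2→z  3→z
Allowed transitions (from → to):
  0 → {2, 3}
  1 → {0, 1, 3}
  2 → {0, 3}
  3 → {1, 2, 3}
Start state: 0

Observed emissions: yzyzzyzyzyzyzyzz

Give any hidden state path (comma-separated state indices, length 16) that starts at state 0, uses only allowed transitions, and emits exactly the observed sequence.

  0: obs=y cand={0} pick 0 [start]
  1: obs=z cand={2,3} pick 2 [0->2 ok]
  2: obs=y cand={0} pick 0 [2->0 ok]
  3: obs=z cand={2,3} pick 3 [0->3 ok]
  4: obs=z cand={2,3} pick 2 [3->2 ok]
  5: obs=y cand={0} pick 0 [2->0 ok]
  6: obs=z cand={2,3} pick 2 [0->2 ok]
  7: obs=y cand={0} pick 0 [2->0 ok]
  8: obs=z cand={2,3} pick 2 [0->2 ok]
  9: obs=y cand={0} pick 0 [2->0 ok]
  10: obs=z cand={2,3} pick 2 [0->2 ok]
  11: obs=y cand={0} pick 0 [2->0 ok]
  12: obs=z cand={2,3} pick 2 [0->2 ok]
  13: obs=y cand={0} pick 0 [2->0 ok]
  14: obs=z cand={2,3} pick 3 [0->3 ok]
  15: obs=z cand={2,3} pick 2 [3->2 ok]

0,2,0,3,2,0,2,0,2,0,2,0,2,0,3,2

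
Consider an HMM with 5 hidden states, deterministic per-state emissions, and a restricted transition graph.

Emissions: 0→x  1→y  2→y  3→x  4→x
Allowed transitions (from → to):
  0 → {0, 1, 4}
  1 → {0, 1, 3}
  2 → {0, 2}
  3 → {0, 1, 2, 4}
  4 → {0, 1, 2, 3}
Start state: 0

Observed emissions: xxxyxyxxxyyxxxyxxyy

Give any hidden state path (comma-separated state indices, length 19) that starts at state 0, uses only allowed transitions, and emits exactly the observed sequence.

  [0] x  {0,3,4}  => 0  start
  [1] x  {0,3,4}  => 0  0->0 ok
  [2] x  {0,3,4}  => 4  0->4 ok
  [3] y  {1,2}  => 1  4->1 ok
  [4] x  {0,3,4}  => 0  1->0 ok
  [5] y  {1,2}  => 1  0->1 ok
  [6] x  {0,3,4}  => 0  1->0 ok
  [7] x  {0,3,4}  => 0  0->0 ok
  [8] x  {0,3,4}  => 4  0->4 ok
  [9] y  {1,2}  => 2  4->2 ok
  [10] y  {1,2}  => 2  2->2 ok
  [11] x  {0,3,4}  => 0  2->0 ok
  [12] x  {0,3,4}  => 0  0->0 ok
  [13] x  {0,3,4}  => 4  0->4 ok
  [14] y  {1,2}  => 2  4->2 ok
  [15] x  {0,3,4}  => 0  2->0 ok
  [16] x  {0,3,4}  => 0  0->0 ok
  [17] y  {1,2}  => 1  0->1 ok
  [18] y  {1,2}  => 1  1->1 ok

0,0,4,1,0,1,0,0,4,2,2,0,0,4,2,0,0,1,1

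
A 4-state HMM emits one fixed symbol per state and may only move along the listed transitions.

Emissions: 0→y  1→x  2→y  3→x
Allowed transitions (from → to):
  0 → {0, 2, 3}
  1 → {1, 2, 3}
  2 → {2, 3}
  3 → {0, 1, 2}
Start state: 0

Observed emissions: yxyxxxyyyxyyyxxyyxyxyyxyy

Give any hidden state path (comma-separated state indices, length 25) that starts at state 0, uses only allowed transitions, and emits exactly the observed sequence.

0,3,2,3,1,3,0,2,2,3,2,2,2,3,1,2,2,3,2,3,2,2,3,0,0

  pos 0: y in {0,2}, choose 0; start
  pos 1: x in {1,3}, choose 3; 0->3 ok
  pos 2: y in {0,2}, choose 2; 3->2 ok
  pos 3: x in {1,3}, choose 3; 2->3 ok
  pos 4: x in {1,3}, choose 1; 3->1 ok
  pos 5: x in {1,3}, choose 3; 1->3 ok
  pos 6: y in {0,2}, choose 0; 3->0 ok
  pos 7: y in {0,2}, choose 2; 0->2 ok
  pos 8: y in {0,2}, choose 2; 2->2 ok
  pos 9: x in {1,3}, choose 3; 2->3 ok
  pos 10: y in {0,2}, choose 2; 3->2 ok
  pos 11: y in {0,2}, choose 2; 2->2 ok
  pos 12: y in {0,2}, choose 2; 2->2 ok
  pos 13: x in {1,3}, choose 3; 2->3 ok
  pos 14: x in {1,3}, choose 1; 3->1 ok
  pos 15: y in {0,2}, choose 2; 1->2 ok
  pos 16: y in {0,2}, choose 2; 2->2 ok
  pos 17: x in {1,3}, choose 3; 2->3 ok
  pos 18: y in {0,2}, choose 2; 3->2 ok
  pos 19: x in {1,3}, choose 3; 2->3 ok
  pos 20: y in {0,2}, choose 2; 3->2 ok
  pos 21: y in {0,2}, choose 2; 2->2 ok
  pos 22: x in {1,3}, choose 3; 2->3 ok
  pos 23: y in {0,2}, choose 0; 3->0 ok
  pos 24: y in {0,2}, choose 0; 0->0 ok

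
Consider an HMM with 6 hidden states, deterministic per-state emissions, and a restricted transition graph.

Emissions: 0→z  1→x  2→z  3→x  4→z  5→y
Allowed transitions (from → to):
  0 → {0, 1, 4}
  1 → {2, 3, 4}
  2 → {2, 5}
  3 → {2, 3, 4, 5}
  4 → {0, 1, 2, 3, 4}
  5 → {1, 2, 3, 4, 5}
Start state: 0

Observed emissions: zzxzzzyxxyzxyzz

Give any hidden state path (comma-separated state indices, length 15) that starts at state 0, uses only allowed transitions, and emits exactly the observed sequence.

  0: obs=z cand={0,2,4} pick 0 [start]
  1: obs=z cand={0,2,4} pick 4 [0->4 ok]
  2: obs=x cand={1,3} pick 3 [4->3 ok]
  3: obs=z cand={0,2,4} pick 2 [3->2 ok]
  4: obs=z cand={0,2,4} pick 2 [2->2 ok]
  5: obs=z cand={0,2,4} pick 2 [2->2 ok]
  6: obs=y cand={5} pick 5 [2->5 ok]
  7: obs=x cand={1,3} pick 1 [5->1 ok]
  8: obs=x cand={1,3} pick 3 [1->3 ok]
  9: obs=y cand={5} pick 5 [3->5 ok]
  10: obs=z cand={0,2,4} pick 4 [5->4 ok]
  11: obs=x cand={1,3} pick 3 [4->3 ok]
  12: obs=y cand={5} pick 5 [3->5 ok]
  13: obs=z cand={0,2,4} pick 4 [5->4 ok]
  14: obs=z cand={0,2,4} pick 2 [4->2 ok]

0,4,3,2,2,2,5,1,3,5,4,3,5,4,2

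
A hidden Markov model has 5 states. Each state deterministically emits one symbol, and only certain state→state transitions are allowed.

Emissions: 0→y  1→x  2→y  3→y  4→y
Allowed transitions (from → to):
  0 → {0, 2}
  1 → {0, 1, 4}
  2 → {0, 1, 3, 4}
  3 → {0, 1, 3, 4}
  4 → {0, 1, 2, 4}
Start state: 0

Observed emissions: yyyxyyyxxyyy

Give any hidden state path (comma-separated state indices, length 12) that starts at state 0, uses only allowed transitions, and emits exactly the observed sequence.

0,2,3,1,0,2,3,1,1,0,0,2

  0: obs=y cand={0,2,3,4} pick 0 [start]
  1: obs=y cand={0,2,3,4} pick 2 [0->2 ok]
  2: obs=y cand={0,2,3,4} pick 3 [2->3 ok]
  3: obs=x cand={1} pick 1 [3->1 ok]
  4: obs=y cand={0,2,3,4} pick 0 [1->0 ok]
  5: obs=y cand={0,2,3,4} pick 2 [0->2 ok]
  6: obs=y cand={0,2,3,4} pick 3 [2->3 ok]
  7: obs=x cand={1} pick 1 [3->1 ok]
  8: obs=x cand={1} pick 1 [1->1 ok]
  9: obs=y cand={0,2,3,4} pick 0 [1->0 ok]
  10: obs=y cand={0,2,3,4} pick 0 [0->0 ok]
  11: obs=y cand={0,2,3,4} pick 2 [0->2 ok]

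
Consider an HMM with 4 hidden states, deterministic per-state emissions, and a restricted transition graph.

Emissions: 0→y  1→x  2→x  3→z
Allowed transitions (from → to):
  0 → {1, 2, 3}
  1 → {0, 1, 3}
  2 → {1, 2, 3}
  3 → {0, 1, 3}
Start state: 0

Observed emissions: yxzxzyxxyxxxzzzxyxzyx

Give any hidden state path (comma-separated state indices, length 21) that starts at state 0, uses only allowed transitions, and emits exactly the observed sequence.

0,2,3,1,3,0,2,1,0,2,2,1,3,3,3,1,0,1,3,0,1

  t0 'y' -> {0}, take 0 (start)
  t1 'x' -> {1,2}, take 2 (0->2 ok)
  t2 'z' -> {3}, take 3 (2->3 ok)
  t3 'x' -> {1,2}, take 1 (3->1 ok)
  t4 'z' -> {3}, take 3 (1->3 ok)
  t5 'y' -> {0}, take 0 (3->0 ok)
  t6 'x' -> {1,2}, take 2 (0->2 ok)
  t7 'x' -> {1,2}, take 1 (2->1 ok)
  t8 'y' -> {0}, take 0 (1->0 ok)
  t9 'x' -> {1,2}, take 2 (0->2 ok)
  t10 'x' -> {1,2}, take 2 (2->2 ok)
  t11 'x' -> {1,2}, take 1 (2->1 ok)
  t12 'z' -> {3}, take 3 (1->3 ok)
  t13 'z' -> {3}, take 3 (3->3 ok)
  t14 'z' -> {3}, take 3 (3->3 ok)
  t15 'x' -> {1,2}, take 1 (3->1 ok)
  t16 'y' -> {0}, take 0 (1->0 ok)
  t17 'x' -> {1,2}, take 1 (0->1 ok)
  t18 'z' -> {3}, take 3 (1->3 ok)
  t19 'y' -> {0}, take 0 (3->0 ok)
  t20 'x' -> {1,2}, take 1 (0->1 ok)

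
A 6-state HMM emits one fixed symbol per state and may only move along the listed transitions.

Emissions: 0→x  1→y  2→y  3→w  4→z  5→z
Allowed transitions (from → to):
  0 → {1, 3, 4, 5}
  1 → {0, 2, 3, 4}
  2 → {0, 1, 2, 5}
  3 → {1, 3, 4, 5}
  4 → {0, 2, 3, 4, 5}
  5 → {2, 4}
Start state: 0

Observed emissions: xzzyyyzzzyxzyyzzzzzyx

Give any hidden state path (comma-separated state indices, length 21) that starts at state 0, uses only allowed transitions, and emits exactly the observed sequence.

0,4,5,2,2,2,5,4,5,2,0,5,2,1,4,5,4,5,4,2,0

  0: obs=x cand={0} pick 0 [start]
  1: obs=z cand={4,5} pick 4 [0->4 ok]
  2: obs=z cand={4,5} pick 5 [4->5 ok]
  3: obs=y cand={1,2} pick 2 [5->2 ok]
  4: obs=y cand={1,2} pick 2 [2->2 ok]
  5: obs=y cand={1,2} pick 2 [2->2 ok]
  6: obs=z cand={4,5} pick 5 [2->5 ok]
  7: obs=z cand={4,5} pick 4 [5->4 ok]
  8: obs=z cand={4,5} pick 5 [4->5 ok]
  9: obs=y cand={1,2} pick 2 [5->2 ok]
  10: obs=x cand={0} pick 0 [2->0 ok]
  11: obs=z cand={4,5} pick 5 [0->5 ok]
  12: obs=y cand={1,2} pick 2 [5->2 ok]
  13: obs=y cand={1,2} pick 1 [2->1 ok]
  14: obs=z cand={4,5} pick 4 [1->4 ok]
  15: obs=z cand={4,5} pick 5 [4->5 ok]
  16: obs=z cand={4,5} pick 4 [5->4 ok]
  17: obs=z cand={4,5} pick 5 [4->5 ok]
  18: obs=z cand={4,5} pick 4 [5->4 ok]
  19: obs=y cand={1,2} pick 2 [4->2 ok]
  20: obs=x cand={0} pick 0 [2->0 ok]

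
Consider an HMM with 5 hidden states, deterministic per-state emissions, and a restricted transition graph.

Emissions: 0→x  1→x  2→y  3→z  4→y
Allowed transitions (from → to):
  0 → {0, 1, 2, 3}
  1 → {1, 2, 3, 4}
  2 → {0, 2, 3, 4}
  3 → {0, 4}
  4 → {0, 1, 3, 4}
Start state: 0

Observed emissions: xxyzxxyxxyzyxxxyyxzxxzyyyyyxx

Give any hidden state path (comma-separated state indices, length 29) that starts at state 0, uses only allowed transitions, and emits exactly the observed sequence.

  0: obs=x cand={0,1} pick 0 [start]
  1: obs=x cand={0,1} pick 1 [0->1 ok]
  2: obs=y cand={2,4} pick 4 [1->4 ok]
  3: obs=z cand={3} pick 3 [4->3 ok]
  4: obs=x cand={0,1} pick 0 [3->0 ok]
  5: obs=x cand={0,1} pick 1 [0->1 ok]
  6: obs=y cand={2,4} pick 2 [1->2 ok]
  7: obs=x cand={0,1} pick 0 [2->0 ok]
  8: obs=x cand={0,1} pick 1 [0->1 ok]
  9: obs=y cand={2,4} pick 4 [1->4 ok]
  10: obs=z cand={3} pick 3 [4->3 ok]
  11: obs=y cand={2,4} pick 4 [3->4 ok]
  12: obs=x cand={0,1} pick 1 [4->1 ok]
  13: obs=x cand={0,1} pick 1 [1->1 ok]
  14: obs=x cand={0,1} pick 1 [1->1 ok]
  15: obs=y cand={2,4} pick 4 [1->4 ok]
  16: obs=y cand={2,4} pick 4 [4->4 ok]
  17: obs=x cand={0,1} pick 0 [4->0 ok]
  18: obs=z cand={3} pick 3 [0->3 ok]
  19: obs=x cand={0,1} pick 0 [3->0 ok]
  20: obs=x cand={0,1} pick 0 [0->0 ok]
  21: obs=z cand={3} pick 3 [0->3 ok]
  22: obs=y cand={2,4} pick 4 [3->4 ok]
  23: obs=y cand={2,4} pick 4 [4->4 ok]
  24: obs=y cand={2,4} pick 4 [4->4 ok]
  25: obs=y cand={2,4} pick 4 [4->4 ok]
  26: obs=y cand={2,4} pick 4 [4->4 ok]
  27: obs=x cand={0,1} pick 1 [4->1 ok]
  28: obs=x cand={0,1} pick 1 [1->1 ok]

0,1,4,3,0,1,2,0,1,4,3,4,1,1,1,4,4,0,3,0,0,3,4,4,4,4,4,1,1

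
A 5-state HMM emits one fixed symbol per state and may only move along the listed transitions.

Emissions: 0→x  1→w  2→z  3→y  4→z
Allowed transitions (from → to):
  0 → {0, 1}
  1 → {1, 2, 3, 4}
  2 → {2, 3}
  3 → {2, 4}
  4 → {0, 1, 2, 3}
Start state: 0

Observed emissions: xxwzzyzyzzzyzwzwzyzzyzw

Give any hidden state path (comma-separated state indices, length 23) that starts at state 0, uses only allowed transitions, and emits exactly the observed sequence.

0,0,1,2,2,3,4,3,4,2,2,3,4,1,4,1,2,3,2,2,3,4,1

  pos 0: x in {0}, choose 0; start
  pos 1: x in {0}, choose 0; 0->0 ok
  pos 2: w in {1}, choose 1; 0->1 ok
  pos 3: z in {2,4}, choose 2; 1->2 ok
  pos 4: z in {2,4}, choose 2; 2->2 ok
  pos 5: y in {3}, choose 3; 2->3 ok
  pos 6: z in {2,4}, choose 4; 3->4 ok
  pos 7: y in {3}, choose 3; 4->3 ok
  pos 8: z in {2,4}, choose 4; 3->4 ok
  pos 9: z in {2,4}, choose 2; 4->2 ok
  pos 10: z in {2,4}, choose 2; 2->2 ok
  pos 11: y in {3}, choose 3; 2->3 ok
  pos 12: z in {2,4}, choose 4; 3->4 ok
  pos 13: w in {1}, choose 1; 4->1 ok
  pos 14: z in {2,4}, choose 4; 1->4 ok
  pos 15: w in {1}, choose 1; 4->1 ok
  pos 16: z in {2,4}, choose 2; 1->2 ok
  pos 17: y in {3}, choose 3; 2->3 ok
  pos 18: z in {2,4}, choose 2; 3->2 ok
  pos 19: z in {2,4}, choose 2; 2->2 ok
  pos 20: y in {3}, choose 3; 2->3 ok
  pos 21: z in {2,4}, choose 4; 3->4 ok
  pos 22: w in {1}, choose 1; 4->1 ok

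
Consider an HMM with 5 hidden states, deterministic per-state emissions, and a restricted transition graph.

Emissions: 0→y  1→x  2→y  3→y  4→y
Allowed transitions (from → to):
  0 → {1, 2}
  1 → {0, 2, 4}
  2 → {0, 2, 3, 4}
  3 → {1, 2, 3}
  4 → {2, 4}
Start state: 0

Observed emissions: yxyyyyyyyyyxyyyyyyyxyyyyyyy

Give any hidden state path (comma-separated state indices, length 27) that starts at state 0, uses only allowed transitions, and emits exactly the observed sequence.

  pos 0: y in {0,2,3,4}, choose 0; start
  pos 1: x in {1}, choose 1; 0->1 ok
  pos 2: y in {0,2,3,4}, choose 2; 1->2 ok
  pos 3: y in {0,2,3,4}, choose 0; 2->0 ok
  pos 4: y in {0,2,3,4}, choose 2; 0->2 ok
  pos 5: y in {0,2,3,4}, choose 0; 2->0 ok
  pos 6: y in {0,2,3,4}, choose 2; 0->2 ok
  pos 7: y in {0,2,3,4}, choose 2; 2->2 ok
  pos 8: y in {0,2,3,4}, choose 2; 2->2 ok
  pos 9: y in {0,2,3,4}, choose 2; 2->2 ok
  pos 10: y in {0,2,3,4}, choose 0; 2->0 ok
  pos 11: x in {1}, choose 1; 0->1 ok
  pos 12: y in {0,2,3,4}, choose 0; 1->0 ok
  pos 13: y in {0,2,3,4}, choose 2; 0->2 ok
  pos 14: y in {0,2,3,4}, choose 2; 2->2 ok
  pos 15: y in {0,2,3,4}, choose 3; 2->3 ok
  pos 16: y in {0,2,3,4}, choose 3; 3->3 ok
  pos 17: y in {0,2,3,4}, choose 3; 3->3 ok
  pos 18: y in {0,2,3,4}, choose 3; 3->3 ok
  pos 19: x in {1}, choose 1; 3->1 ok
  pos 20: y in {0,2,3,4}, choose 2; 1->2 ok
  pos 21: y in {0,2,3,4}, choose 4; 2->4 ok
  pos 22: y in {0,2,3,4}, choose 4; 4->4 ok
  pos 23: y in {0,2,3,4}, choose 4; 4->4 ok
  pos 24: y in {0,2,3,4}, choose 4; 4->4 ok
  pos 25: y in {0,2,3,4}, choose 4; 4->4 ok
  pos 26: y in {0,2,3,4}, choose 2; 4->2 ok

0,1,2,0,2,0,2,2,2,2,0,1,0,2,2,3,3,3,3,1,2,4,4,4,4,4,2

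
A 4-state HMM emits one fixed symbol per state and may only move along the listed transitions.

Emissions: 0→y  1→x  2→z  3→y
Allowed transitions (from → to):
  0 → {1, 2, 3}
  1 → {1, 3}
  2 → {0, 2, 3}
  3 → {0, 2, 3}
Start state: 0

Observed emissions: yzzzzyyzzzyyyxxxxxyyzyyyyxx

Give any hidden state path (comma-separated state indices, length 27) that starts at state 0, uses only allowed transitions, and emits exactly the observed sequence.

  0: obs=y cand={0,3} pick 0 [start]
  1: obs=z cand={2} pick 2 [0->2 ok]
  2: obs=z cand={2} pick 2 [2->2 ok]
  3: obs=z cand={2} pick 2 [2->2 ok]
  4: obs=z cand={2} pick 2 [2->2 ok]
  5: obs=y cand={0,3} pick 3 [2->3 ok]
  6: obs=y cand={0,3} pick 0 [3->0 ok]
  7: obs=z cand={2} pick 2 [0->2 ok]
  8: obs=z cand={2} pick 2 [2->2 ok]
  9: obs=z cand={2} pick 2 [2->2 ok]
  10: obs=y cand={0,3} pick 3 [2->3 ok]
  11: obs=y cand={0,3} pick 3 [3->3 ok]
  12: obs=y cand={0,3} pick 0 [3->0 ok]
  13: obs=x cand={1} pick 1 [0->1 ok]
  14: obs=x cand={1} pick 1 [1->1 ok]
  15: obs=x cand={1} pick 1 [1->1 ok]
  16: obs=x cand={1} pick 1 [1->1 ok]
  17: obs=x cand={1} pick 1 [1->1 ok]
  18: obs=y cand={0,3} pick 3 [1->3 ok]
  19: obs=y cand={0,3} pick 0 [3->0 ok]
  20: obs=z cand={2} pick 2 [0->2 ok]
  21: obs=y cand={0,3} pick 0 [2->0 ok]
  22: obs=y cand={0,3} pick 3 [0->3 ok]
  23: obs=y cand={0,3} pick 3 [3->3 ok]
  24: obs=y cand={0,3} pick 0 [3->0 ok]
  25: obs=x cand={1} pick 1 [0->1 ok]
  26: obs=x cand={1} pick 1 [1->1 ok]

0,2,2,2,2,3,0,2,2,2,3,3,0,1,1,1,1,1,3,0,2,0,3,3,0,1,1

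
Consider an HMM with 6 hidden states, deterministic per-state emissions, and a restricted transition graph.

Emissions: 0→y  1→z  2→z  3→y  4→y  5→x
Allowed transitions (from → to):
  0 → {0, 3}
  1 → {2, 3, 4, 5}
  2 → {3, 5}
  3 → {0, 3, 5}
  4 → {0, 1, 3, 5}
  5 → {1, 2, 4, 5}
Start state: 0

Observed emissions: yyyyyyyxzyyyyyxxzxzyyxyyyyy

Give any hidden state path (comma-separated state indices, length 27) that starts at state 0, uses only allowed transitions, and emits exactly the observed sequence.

0,3,0,0,3,3,3,5,2,3,3,3,0,3,5,5,2,5,1,3,3,5,4,0,0,0,3

  [0] y  {0,3,4}  => 0  start
  [1] y  {0,3,4}  => 3  0->3 ok
  [2] y  {0,3,4}  => 0  3->0 ok
  [3] y  {0,3,4}  => 0  0->0 ok
  [4] y  {0,3,4}  => 3  0->3 ok
  [5] y  {0,3,4}  => 3  3->3 ok
  [6] y  {0,3,4}  => 3  3->3 ok
  [7] x  {5}  => 5  3->5 ok
  [8] z  {1,2}  => 2  5->2 ok
  [9] y  {0,3,4}  => 3  2->3 ok
  [10] y  {0,3,4}  => 3  3->3 ok
  [11] y  {0,3,4}  => 3  3->3 ok
  [12] y  {0,3,4}  => 0  3->0 ok
  [13] y  {0,3,4}  => 3  0->3 ok
  [14] x  {5}  => 5  3->5 ok
  [15] x  {5}  => 5  5->5 ok
  [16] z  {1,2}  => 2  5->2 ok
  [17] x  {5}  => 5  2->5 ok
  [18] z  {1,2}  => 1  5->1 ok
  [19] y  {0,3,4}  => 3  1->3 ok
  [20] y  {0,3,4}  => 3  3->3 ok
  [21] x  {5}  => 5  3->5 ok
  [22] y  {0,3,4}  => 4  5->4 ok
  [23] y  {0,3,4}  => 0  4->0 ok
  [24] y  {0,3,4}  => 0  0->0 ok
  [25] y  {0,3,4}  => 0  0->0 ok
  [26] y  {0,3,4}  => 3  0->3 ok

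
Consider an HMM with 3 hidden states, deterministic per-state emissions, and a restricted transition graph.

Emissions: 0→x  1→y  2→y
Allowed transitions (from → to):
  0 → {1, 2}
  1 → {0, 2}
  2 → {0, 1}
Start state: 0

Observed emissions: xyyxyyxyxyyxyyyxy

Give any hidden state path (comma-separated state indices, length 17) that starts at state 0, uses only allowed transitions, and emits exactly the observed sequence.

  pos 0: x in {0}, choose 0; start
  pos 1: y in {1,2}, choose 2; 0->2 ok
  pos 2: y in {1,2}, choose 1; 2->1 ok
  pos 3: x in {0}, choose 0; 1->0 ok
  pos 4: y in {1,2}, choose 2; 0->2 ok
  pos 5: y in {1,2}, choose 1; 2->1 ok
  pos 6: x in {0}, choose 0; 1->0 ok
  pos 7: y in {1,2}, choose 2; 0->2 ok
  pos 8: x in {0}, choose 0; 2->0 ok
  pos 9: y in {1,2}, choose 2; 0->2 ok
  pos 10: y in {1,2}, choose 1; 2->1 ok
  pos 11: x in {0}, choose 0; 1->0 ok
  pos 12: y in {1,2}, choose 1; 0->1 ok
  pos 13: y in {1,2}, choose 2; 1->2 ok
  pos 14: y in {1,2}, choose 1; 2->1 ok
  pos 15: x in {0}, choose 0; 1->0 ok
  pos 16: y in {1,2}, choose 2; 0->2 ok

0,2,1,0,2,1,0,2,0,2,1,0,1,2,1,0,2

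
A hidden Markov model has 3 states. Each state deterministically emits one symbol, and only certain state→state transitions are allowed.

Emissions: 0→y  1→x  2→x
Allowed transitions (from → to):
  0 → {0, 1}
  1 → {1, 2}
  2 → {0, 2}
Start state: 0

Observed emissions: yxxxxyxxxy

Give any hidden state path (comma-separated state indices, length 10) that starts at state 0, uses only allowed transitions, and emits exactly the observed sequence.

  pos 0: y in {0}, choose 0; start
  pos 1: x in {1,2}, choose 1; 0->1 ok
  pos 2: x in {1,2}, choose 1; 1->1 ok
  pos 3: x in {1,2}, choose 1; 1->1 ok
  pos 4: x in {1,2}, choose 2; 1->2 ok
  pos 5: y in {0}, choose 0; 2->0 ok
  pos 6: x in {1,2}, choose 1; 0->1 ok
  pos 7: x in {1,2}, choose 1; 1->1 ok
  pos 8: x in {1,2}, choose 2; 1->2 ok
  pos 9: y in {0}, choose 0; 2->0 ok

0,1,1,1,2,0,1,1,2,0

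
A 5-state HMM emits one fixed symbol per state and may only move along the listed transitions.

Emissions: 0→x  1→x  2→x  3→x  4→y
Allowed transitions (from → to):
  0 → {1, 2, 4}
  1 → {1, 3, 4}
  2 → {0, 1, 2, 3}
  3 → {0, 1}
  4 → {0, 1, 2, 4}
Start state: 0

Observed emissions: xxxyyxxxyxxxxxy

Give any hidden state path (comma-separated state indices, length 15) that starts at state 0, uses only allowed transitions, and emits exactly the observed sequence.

  0: obs=x cand={0,1,2,3} pick 0 [start]
  1: obs=x cand={0,1,2,3} pick 2 [0->2 ok]
  2: obs=x cand={0,1,2,3} pick 1 [2->1 ok]
  3: obs=y cand={4} pick 4 [1->4 ok]
  4: obs=y cand={4} pick 4 [4->4 ok]
  5: obs=x cand={0,1,2,3} pick 0 [4->0 ok]
  6: obs=x cand={0,1,2,3} pick 2 [0->2 ok]
  7: obs=x cand={0,1,2,3} pick 1 [2->1 ok]
  8: obs=y cand={4} pick 4 [1->4 ok]
  9: obs=x cand={0,1,2,3} pick 2 [4->2 ok]
  10: obs=x cand={0,1,2,3} pick 3 [2->3 ok]
  11: obs=x cand={0,1,2,3} pick 1 [3->1 ok]
  12: obs=x cand={0,1,2,3} pick 1 [1->1 ok]
  13: obs=x cand={0,1,2,3} pick 1 [1->1 ok]
  14: obs=y cand={4} pick 4 [1->4 ok]

0,2,1,4,4,0,2,1,4,2,3,1,1,1,4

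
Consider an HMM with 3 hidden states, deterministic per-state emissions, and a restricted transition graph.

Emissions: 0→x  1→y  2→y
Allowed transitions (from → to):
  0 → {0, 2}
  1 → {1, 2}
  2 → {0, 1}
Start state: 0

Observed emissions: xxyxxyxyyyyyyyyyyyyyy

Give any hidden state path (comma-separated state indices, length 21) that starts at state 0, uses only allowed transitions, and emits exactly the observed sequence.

  pos 0: x in {0}, choose 0; start
  pos 1: x in {0}, choose 0; 0->0 ok
  pos 2: y in {1,2}, choose 2; 0->2 ok
  pos 3: x in {0}, choose 0; 2->0 ok
  pos 4: x in {0}, choose 0; 0->0 ok
  pos 5: y in {1,2}, choose 2; 0->2 ok
  pos 6: x in {0}, choose 0; 2->0 ok
  pos 7: y in {1,2}, choose 2; 0->2 ok
  pos 8: y in {1,2}, choose 1; 2->1 ok
  pos 9: y in {1,2}, choose 2; 1->2 ok
  pos 10: y in {1,2}, choose 1; 2->1 ok
  pos 11: y in {1,2}, choose 1; 1->1 ok
  pos 12: y in {1,2}, choose 2; 1->2 ok
  pos 13: y in {1,2}, choose 1; 2->1 ok
  pos 14: y in {1,2}, choose 1; 1->1 ok
  pos 15: y in {1,2}, choose 1; 1->1 ok
  pos 16: y in {1,2}, choose 2; 1->2 ok
  pos 17: y in {1,2}, choose 1; 2->1 ok
  pos 18: y in {1,2}, choose 2; 1->2 ok
  pos 19: y in {1,2}, choose 1; 2->1 ok
  pos 20: y in {1,2}, choose 2; 1->2 ok

0,0,2,0,0,2,0,2,1,2,1,1,2,1,1,1,2,1,2,1,2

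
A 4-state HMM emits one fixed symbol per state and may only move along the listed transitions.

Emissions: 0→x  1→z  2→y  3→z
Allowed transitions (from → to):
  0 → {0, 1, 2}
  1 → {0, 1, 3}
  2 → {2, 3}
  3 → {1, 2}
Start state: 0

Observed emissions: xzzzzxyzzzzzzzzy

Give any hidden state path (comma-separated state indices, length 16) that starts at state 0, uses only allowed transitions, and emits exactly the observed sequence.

  t0 'x' -> {0}, take 0 (start)
  t1 'z' -> {1,3}, take 1 (0->1 ok)
  t2 'z' -> {1,3}, take 1 (1->1 ok)
  t3 'z' -> {1,3}, take 1 (1->1 ok)
  t4 'z' -> {1,3}, take 1 (1->1 ok)
  t5 'x' -> {0}, take 0 (1->0 ok)
  t6 'y' -> {2}, take 2 (0->2 ok)
  t7 'z' -> {1,3}, take 3 (2->3 ok)
  t8 'z' -> {1,3}, take 1 (3->1 ok)
  t9 'z' -> {1,3}, take 3 (1->3 ok)
  t10 'z' -> {1,3}, take 1 (3->1 ok)
  t11 'z' -> {1,3}, take 3 (1->3 ok)
  t12 'z' -> {1,3}, take 1 (3->1 ok)
  t13 'z' -> {1,3}, take 1 (1->1 ok)
  t14 'z' -> {1,3}, take 3 (1->3 ok)
  t15 'y' -> {2}, take 2 (3->2 ok)

0,1,1,1,1,0,2,3,1,3,1,3,1,1,3,2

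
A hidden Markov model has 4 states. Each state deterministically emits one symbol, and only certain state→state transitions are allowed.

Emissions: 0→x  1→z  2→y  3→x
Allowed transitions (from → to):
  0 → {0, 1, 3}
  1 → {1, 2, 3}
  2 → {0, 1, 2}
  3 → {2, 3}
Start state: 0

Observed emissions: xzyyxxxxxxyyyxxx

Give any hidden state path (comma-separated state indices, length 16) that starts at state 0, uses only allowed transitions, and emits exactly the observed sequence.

  [0] x  {0,3}  => 0  start
  [1] z  {1}  => 1  0->1 ok
  [2] y  {2}  => 2  1->2 ok
  [3] y  {2}  => 2  2->2 ok
  [4] x  {0,3}  => 0  2->0 ok
  [5] x  {0,3}  => 0  0->0 ok
  [6] x  {0,3}  => 0  0->0 ok
  [7] x  {0,3}  => 0  0->0 ok
  [8] x  {0,3}  => 3  0->3 ok
  [9] x  {0,3}  => 3  3->3 ok
  [10] y  {2}  => 2  3->2 ok
  [11] y  {2}  => 2  2->2 ok
  [12] y  {2}  => 2  2->2 ok
  [13] x  {0,3}  => 0  2->0 ok
  [14] x  {0,3}  => 0  0->0 ok
  [15] x  {0,3}  => 3  0->3 ok

0,1,2,2,0,0,0,0,3,3,2,2,2,0,0,3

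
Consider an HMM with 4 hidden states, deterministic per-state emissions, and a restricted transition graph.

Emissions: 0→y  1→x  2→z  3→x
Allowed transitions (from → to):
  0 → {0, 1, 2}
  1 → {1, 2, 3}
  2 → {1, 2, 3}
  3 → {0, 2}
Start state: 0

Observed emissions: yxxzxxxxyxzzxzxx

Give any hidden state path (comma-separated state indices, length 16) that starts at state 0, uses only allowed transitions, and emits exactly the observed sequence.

0,1,3,2,1,1,1,3,0,1,2,2,3,2,1,3

  t0 'y' -> {0}, take 0 (start)
  t1 'x' -> {1,3}, take 1 (0->1 ok)
  t2 'x' -> {1,3}, take 3 (1->3 ok)
  t3 'z' -> {2}, take 2 (3->2 ok)
  t4 'x' -> {1,3}, take 1 (2->1 ok)
  t5 'x' -> {1,3}, take 1 (1->1 ok)
  t6 'x' -> {1,3}, take 1 (1->1 ok)
  t7 'x' -> {1,3}, take 3 (1->3 ok)
  t8 'y' -> {0}, take 0 (3->0 ok)
  t9 'x' -> {1,3}, take 1 (0->1 ok)
  t10 'z' -> {2}, take 2 (1->2 ok)
  t11 'z' -> {2}, take 2 (2->2 ok)
  t12 'x' -> {1,3}, take 3 (2->3 ok)
  t13 'z' -> {2}, take 2 (3->2 ok)
  t14 'x' -> {1,3}, take 1 (2->1 ok)
  t15 'x' -> {1,3}, take 3 (1->3 ok)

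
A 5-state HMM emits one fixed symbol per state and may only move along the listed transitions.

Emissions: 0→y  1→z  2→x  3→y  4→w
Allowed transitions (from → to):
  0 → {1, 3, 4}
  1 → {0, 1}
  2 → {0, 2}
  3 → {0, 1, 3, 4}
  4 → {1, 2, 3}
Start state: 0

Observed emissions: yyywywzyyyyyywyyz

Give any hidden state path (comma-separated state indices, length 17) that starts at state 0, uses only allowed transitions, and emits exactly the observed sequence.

  pos 0: y in {0,3}, choose 0; start
  pos 1: y in {0,3}, choose 3; 0->3 ok
  pos 2: y in {0,3}, choose 3; 3->3 ok
  pos 3: w in {4}, choose 4; 3->4 ok
  pos 4: y in {0,3}, choose 3; 4->3 ok
  pos 5: w in {4}, choose 4; 3->4 ok
  pos 6: z in {1}, choose 1; 4->1 ok
  pos 7: y in {0,3}, choose 0; 1->0 ok
  pos 8: y in {0,3}, choose 3; 0->3 ok
  pos 9: y in {0,3}, choose 0; 3->0 ok
  pos 10: y in {0,3}, choose 3; 0->3 ok
  pos 11: y in {0,3}, choose 3; 3->3 ok
  pos 12: y in {0,3}, choose 0; 3->0 ok
  pos 13: w in {4}, choose 4; 0->4 ok
  pos 14: y in {0,3}, choose 3; 4->3 ok
  pos 15: y in {0,3}, choose 0; 3->0 ok
  pos 16: z in {1}, choose 1; 0->1 ok

0,3,3,4,3,4,1,0,3,0,3,3,0,4,3,0,1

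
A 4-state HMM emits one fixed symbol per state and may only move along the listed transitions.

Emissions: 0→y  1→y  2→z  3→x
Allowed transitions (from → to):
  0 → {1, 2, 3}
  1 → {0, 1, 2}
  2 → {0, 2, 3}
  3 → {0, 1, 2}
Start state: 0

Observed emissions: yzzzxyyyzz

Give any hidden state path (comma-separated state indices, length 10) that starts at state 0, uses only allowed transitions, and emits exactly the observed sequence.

0,2,2,2,3,1,1,0,2,2

  [0] y  {0,1}  => 0  start
  [1] z  {2}  => 2  0->2 ok
  [2] z  {2}  => 2  2->2 ok
  [3] z  {2}  => 2  2->2 ok
  [4] x  {3}  => 3  2->3 ok
  [5] y  {0,1}  => 1  3->1 ok
  [6] y  {0,1}  => 1  1->1 ok
  [7] y  {0,1}  => 0  1->0 ok
  [8] z  {2}  => 2  0->2 ok
  [9] z  {2}  => 2  2->2 ok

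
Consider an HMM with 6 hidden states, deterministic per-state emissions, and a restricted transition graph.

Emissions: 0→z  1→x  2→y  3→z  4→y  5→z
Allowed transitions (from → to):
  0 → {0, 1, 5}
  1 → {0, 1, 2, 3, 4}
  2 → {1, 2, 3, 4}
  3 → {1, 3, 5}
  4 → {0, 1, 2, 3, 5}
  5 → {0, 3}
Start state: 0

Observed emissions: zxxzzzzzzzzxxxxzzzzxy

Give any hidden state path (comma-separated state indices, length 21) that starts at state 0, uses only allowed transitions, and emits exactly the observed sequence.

0,1,1,0,5,3,5,3,5,3,3,1,1,1,1,3,5,0,0,1,2

  [0] z  {0,3,5}  => 0  start
  [1] x  {1}  => 1  0->1 ok
  [2] x  {1}  => 1  1->1 ok
  [3] z  {0,3,5}  => 0  1->0 ok
  [4] z  {0,3,5}  => 5  0->5 ok
  [5] z  {0,3,5}  => 3  5->3 ok
  [6] z  {0,3,5}  => 5  3->5 ok
  [7] z  {0,3,5}  => 3  5->3 ok
  [8] z  {0,3,5}  => 5  3->5 ok
  [9] z  {0,3,5}  => 3  5->3 ok
  [10] z  {0,3,5}  => 3  3->3 ok
  [11] x  {1}  => 1  3->1 ok
  [12] x  {1}  => 1  1->1 ok
  [13] x  {1}  => 1  1->1 ok
  [14] x  {1}  => 1  1->1 ok
  [15] z  {0,3,5}  => 3  1->3 ok
  [16] z  {0,3,5}  => 5  3->5 ok
  [17] z  {0,3,5}  => 0  5->0 ok
  [18] z  {0,3,5}  => 0  0->0 ok
  [19] x  {1}  => 1  0->1 ok
  [20] y  {2,4}  => 2  1->2 ok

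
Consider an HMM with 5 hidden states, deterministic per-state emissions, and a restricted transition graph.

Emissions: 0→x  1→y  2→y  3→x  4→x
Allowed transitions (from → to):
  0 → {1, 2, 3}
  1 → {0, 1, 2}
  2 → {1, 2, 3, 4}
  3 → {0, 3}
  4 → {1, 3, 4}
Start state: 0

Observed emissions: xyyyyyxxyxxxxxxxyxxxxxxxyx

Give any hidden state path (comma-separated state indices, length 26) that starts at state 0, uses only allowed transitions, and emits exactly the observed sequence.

  pos 0: x in {0,3,4}, choose 0; start
  pos 1: y in {1,2}, choose 1; 0->1 ok
  pos 2: y in {1,2}, choose 2; 1->2 ok
  pos 3: y in {1,2}, choose 1; 2->1 ok
  pos 4: y in {1,2}, choose 2; 1->2 ok
  pos 5: y in {1,2}, choose 2; 2->2 ok
  pos 6: x in {0,3,4}, choose 3; 2->3 ok
  pos 7: x in {0,3,4}, choose 0; 3->0 ok
  pos 8: y in {1,2}, choose 2; 0->2 ok
  pos 9: x in {0,3,4}, choose 4; 2->4 ok
  pos 10: x in {0,3,4}, choose 3; 4->3 ok
  pos 11: x in {0,3,4}, choose 3; 3->3 ok
  pos 12: x in {0,3,4}, choose 3; 3->3 ok
  pos 13: x in {0,3,4}, choose 0; 3->0 ok
  pos 14: x in {0,3,4}, choose 3; 0->3 ok
  pos 15: x in {0,3,4}, choose 0; 3->0 ok
  pos 16: y in {1,2}, choose 2; 0->2 ok
  pos 17: x in {0,3,4}, choose 3; 2->3 ok
  pos 18: x in {0,3,4}, choose 0; 3->0 ok
  pos 19: x in {0,3,4}, choose 3; 0->3 ok
  pos 20: x in {0,3,4}, choose 3; 3->3 ok
  pos 21: x in {0,3,4}, choose 0; 3->0 ok
  pos 22: x in {0,3,4}, choose 3; 0->3 ok
  pos 23: x in {0,3,4}, choose 0; 3->0 ok
  pos 24: y in {1,2}, choose 2; 0->2 ok
  pos 25: x in {0,3,4}, choose 4; 2->4 ok

0,1,2,1,2,2,3,0,2,4,3,3,3,0,3,0,2,3,0,3,3,0,3,0,2,4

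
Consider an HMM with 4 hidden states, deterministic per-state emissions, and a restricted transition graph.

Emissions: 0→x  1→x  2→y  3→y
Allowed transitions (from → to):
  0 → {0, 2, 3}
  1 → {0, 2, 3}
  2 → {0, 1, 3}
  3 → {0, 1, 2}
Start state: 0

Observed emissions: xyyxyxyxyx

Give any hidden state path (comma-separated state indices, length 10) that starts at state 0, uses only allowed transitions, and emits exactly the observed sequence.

  t0 'x' -> {0,1}, take 0 (start)
  t1 'y' -> {2,3}, take 3 (0->3 ok)
  t2 'y' -> {2,3}, take 2 (3->2 ok)
  t3 'x' -> {0,1}, take 0 (2->0 ok)
  t4 'y' -> {2,3}, take 2 (0->2 ok)
  t5 'x' -> {0,1}, take 1 (2->1 ok)
  t6 'y' -> {2,3}, take 3 (1->3 ok)
  t7 'x' -> {0,1}, take 0 (3->0 ok)
  t8 'y' -> {2,3}, take 2 (0->2 ok)
  t9 'x' -> {0,1}, take 0 (2->0 ok)

0,3,2,0,2,1,3,0,2,0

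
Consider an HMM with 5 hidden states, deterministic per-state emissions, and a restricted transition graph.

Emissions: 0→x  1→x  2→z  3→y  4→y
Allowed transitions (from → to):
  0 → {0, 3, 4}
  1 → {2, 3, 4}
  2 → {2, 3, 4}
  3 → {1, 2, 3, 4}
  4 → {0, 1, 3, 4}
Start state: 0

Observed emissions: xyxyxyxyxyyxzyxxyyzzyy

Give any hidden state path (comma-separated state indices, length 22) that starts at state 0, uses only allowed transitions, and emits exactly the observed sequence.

  pos 0: x in {0,1}, choose 0; start
  pos 1: y in {3,4}, choose 3; 0->3 ok
  pos 2: x in {0,1}, choose 1; 3->1 ok
  pos 3: y in {3,4}, choose 4; 1->4 ok
  pos 4: x in {0,1}, choose 0; 4->0 ok
  pos 5: y in {3,4}, choose 3; 0->3 ok
  pos 6: x in {0,1}, choose 1; 3->1 ok
  pos 7: y in {3,4}, choose 4; 1->4 ok
  pos 8: x in {0,1}, choose 1; 4->1 ok
  pos 9: y in {3,4}, choose 4; 1->4 ok
  pos 10: y in {3,4}, choose 4; 4->4 ok
  pos 11: x in {0,1}, choose 1; 4->1 ok
  pos 12: z in {2}, choose 2; 1->2 ok
  pos 13: y in {3,4}, choose 4; 2->4 ok
  pos 14: x in {0,1}, choose 0; 4->0 ok
  pos 15: x in {0,1}, choose 0; 0->0 ok
  pos 16: y in {3,4}, choose 4; 0->4 ok
  pos 17: y in {3,4}, choose 3; 4->3 ok
  pos 18: z in {2}, choose 2; 3->2 ok
  pos 19: z in {2}, choose 2; 2->2 ok
  pos 20: y in {3,4}, choose 4; 2->4 ok
  pos 21: y in {3,4}, choose 3; 4->3 ok

0,3,1,4,0,3,1,4,1,4,4,1,2,4,0,0,4,3,2,2,4,3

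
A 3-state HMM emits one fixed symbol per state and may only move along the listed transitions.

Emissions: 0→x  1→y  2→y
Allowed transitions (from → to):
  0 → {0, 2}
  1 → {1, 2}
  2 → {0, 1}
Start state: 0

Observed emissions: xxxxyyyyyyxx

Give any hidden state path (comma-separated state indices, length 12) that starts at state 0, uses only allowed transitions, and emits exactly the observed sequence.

0,0,0,0,2,1,1,1,1,2,0,0

  0: obs=x cand={0} pick 0 [start]
  1: obs=x cand={0} pick 0 [0->0 ok]
  2: obs=x cand={0} pick 0 [0->0 ok]
  3: obs=x cand={0} pick 0 [0->0 ok]
  4: obs=y cand={1,2} pick 2 [0->2 ok]
  5: obs=y cand={1,2} pick 1 [2->1 ok]
  6: obs=y cand={1,2} pick 1 [1->1 ok]
  7: obs=y cand={1,2} pick 1 [1->1 ok]
  8: obs=y cand={1,2} pick 1 [1->1 ok]
  9: obs=y cand={1,2} pick 2 [1->2 ok]
  10: obs=x cand={0} pick 0 [2->0 ok]
  11: obs=x cand={0} pick 0 [0->0 ok]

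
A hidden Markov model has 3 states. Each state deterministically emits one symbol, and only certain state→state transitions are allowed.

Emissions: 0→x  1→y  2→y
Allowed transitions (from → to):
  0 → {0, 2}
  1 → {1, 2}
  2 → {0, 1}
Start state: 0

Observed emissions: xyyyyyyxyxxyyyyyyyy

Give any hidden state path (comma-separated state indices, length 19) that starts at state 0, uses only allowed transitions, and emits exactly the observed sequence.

0,2,1,1,2,1,2,0,2,0,0,2,1,1,2,1,2,1,1

  t0 'x' -> {0}, take 0 (start)
  t1 'y' -> {1,2}, take 2 (0->2 ok)
  t2 'y' -> {1,2}, take 1 (2->1 ok)
  t3 'y' -> {1,2}, take 1 (1->1 ok)
  t4 'y' -> {1,2}, take 2 (1->2 ok)
  t5 'y' -> {1,2}, take 1 (2->1 ok)
  t6 'y' -> {1,2}, take 2 (1->2 ok)
  t7 'x' -> {0}, take 0 (2->0 ok)
  t8 'y' -> {1,2}, take 2 (0->2 ok)
  t9 'x' -> {0}, take 0 (2->0 ok)
  t10 'x' -> {0}, take 0 (0->0 ok)
  t11 'y' -> {1,2}, take 2 (0->2 ok)
  t12 'y' -> {1,2}, take 1 (2->1 ok)
  t13 'y' -> {1,2}, take 1 (1->1 ok)
  t14 'y' -> {1,2}, take 2 (1->2 ok)
  t15 'y' -> {1,2}, take 1 (2->1 ok)
  t16 'y' -> {1,2}, take 2 (1->2 ok)
  t17 'y' -> {1,2}, take 1 (2->1 ok)
  t18 'y' -> {1,2}, take 1 (1->1 ok)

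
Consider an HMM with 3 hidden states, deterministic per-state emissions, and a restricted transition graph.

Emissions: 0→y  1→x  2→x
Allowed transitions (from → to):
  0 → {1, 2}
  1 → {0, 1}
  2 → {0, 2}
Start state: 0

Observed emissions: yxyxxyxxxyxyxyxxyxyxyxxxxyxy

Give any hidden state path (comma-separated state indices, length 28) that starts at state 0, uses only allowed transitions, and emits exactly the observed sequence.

  [0] y  {0}  => 0  start
  [1] x  {1,2}  => 1  0->1 ok
  [2] y  {0}  => 0  1->0 ok
  [3] x  {1,2}  => 1  0->1 ok
  [4] x  {1,2}  => 1  1->1 ok
  [5] y  {0}  => 0  1->0 ok
  [6] x  {1,2}  => 2  0->2 ok
  [7] x  {1,2}  => 2  2->2 ok
  [8] x  {1,2}  => 2  2->2 ok
  [9] y  {0}  => 0  2->0 ok
  [10] x  {1,2}  => 2  0->2 ok
  [11] y  {0}  => 0  2->0 ok
  [12] x  {1,2}  => 1  0->1 ok
  [13] y  {0}  => 0  1->0 ok
  [14] x  {1,2}  => 2  0->2 ok
  [15] x  {1,2}  => 2  2->2 ok
  [16] y  {0}  => 0  2->0 ok
  [17] x  {1,2}  => 1  0->1 ok
  [18] y  {0}  => 0  1->0 ok
  [19] x  {1,2}  => 2  0->2 ok
  [20] y  {0}  => 0  2->0 ok
  [21] x  {1,2}  => 2  0->2 ok
  [22] x  {1,2}  => 2  2->2 ok
  [23] x  {1,2}  => 2  2->2 ok
  [24] x  {1,2}  => 2  2->2 ok
  [25] y  {0}  => 0  2->0 ok
  [26] x  {1,2}  => 1  0->1 ok
  [27] y  {0}  => 0  1->0 ok

0,1,0,1,1,0,2,2,2,0,2,0,1,0,2,2,0,1,0,2,0,2,2,2,2,0,1,0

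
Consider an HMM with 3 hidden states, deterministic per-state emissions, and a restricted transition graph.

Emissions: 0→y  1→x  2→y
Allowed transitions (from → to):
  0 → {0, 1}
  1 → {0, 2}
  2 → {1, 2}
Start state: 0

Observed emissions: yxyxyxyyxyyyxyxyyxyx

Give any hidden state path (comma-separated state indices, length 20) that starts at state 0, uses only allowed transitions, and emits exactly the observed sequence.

0,1,0,1,0,1,0,0,1,2,2,2,1,0,1,2,2,1,0,1

  0: obs=y cand={0,2} pick 0 [start]
  1: obs=x cand={1} pick 1 [0->1 ok]
  2: obs=y cand={0,2} pick 0 [1->0 ok]
  3: obs=x cand={1} pick 1 [0->1 ok]
  4: obs=y cand={0,2} pick 0 [1->0 ok]
  5: obs=x cand={1} pick 1 [0->1 ok]
  6: obs=y cand={0,2} pick 0 [1->0 ok]
  7: obs=y cand={0,2} pick 0 [0->0 ok]
  8: obs=x cand={1} pick 1 [0->1 ok]
  9: obs=y cand={0,2} pick 2 [1->2 ok]
  10: obs=y cand={0,2} pick 2 [2->2 ok]
  11: obs=y cand={0,2} pick 2 [2->2 ok]
  12: obs=x cand={1} pick 1 [2->1 ok]
  13: obs=y cand={0,2} pick 0 [1->0 ok]
  14: obs=x cand={1} pick 1 [0->1 ok]
  15: obs=y cand={0,2} pick 2 [1->2 ok]
  16: obs=y cand={0,2} pick 2 [2->2 ok]
  17: obs=x cand={1} pick 1 [2->1 ok]
  18: obs=y cand={0,2} pick 0 [1->0 ok]
  19: obs=x cand={1} pick 1 [0->1 ok]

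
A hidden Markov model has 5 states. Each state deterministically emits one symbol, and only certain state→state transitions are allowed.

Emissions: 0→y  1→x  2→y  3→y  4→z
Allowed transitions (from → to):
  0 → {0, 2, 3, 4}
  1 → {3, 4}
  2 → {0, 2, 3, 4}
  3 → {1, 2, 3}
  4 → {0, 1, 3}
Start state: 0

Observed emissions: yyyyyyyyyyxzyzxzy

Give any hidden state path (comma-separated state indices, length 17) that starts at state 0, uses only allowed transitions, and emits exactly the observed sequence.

  t0 'y' -> {0,2,3}, take 0 (start)
  t1 'y' -> {0,2,3}, take 0 (0->0 ok)
  t2 'y' -> {0,2,3}, take 3 (0->3 ok)
  t3 'y' -> {0,2,3}, take 2 (3->2 ok)
  t4 'y' -> {0,2,3}, take 0 (2->0 ok)
  t5 'y' -> {0,2,3}, take 3 (0->3 ok)
  t6 'y' -> {0,2,3}, take 3 (3->3 ok)
  t7 'y' -> {0,2,3}, take 3 (3->3 ok)
  t8 'y' -> {0,2,3}, take 3 (3->3 ok)
  t9 'y' -> {0,2,3}, take 3 (3->3 ok)
  t10 'x' -> {1}, take 1 (3->1 ok)
  t11 'z' -> {4}, take 4 (1->4 ok)
  t12 'y' -> {0,2,3}, take 0 (4->0 ok)
  t13 'z' -> {4}, take 4 (0->4 ok)
  t14 'x' -> {1}, take 1 (4->1 ok)
  t15 'z' -> {4}, take 4 (1->4 ok)
  t16 'y' -> {0,2,3}, take 3 (4->3 ok)

0,0,3,2,0,3,3,3,3,3,1,4,0,4,1,4,3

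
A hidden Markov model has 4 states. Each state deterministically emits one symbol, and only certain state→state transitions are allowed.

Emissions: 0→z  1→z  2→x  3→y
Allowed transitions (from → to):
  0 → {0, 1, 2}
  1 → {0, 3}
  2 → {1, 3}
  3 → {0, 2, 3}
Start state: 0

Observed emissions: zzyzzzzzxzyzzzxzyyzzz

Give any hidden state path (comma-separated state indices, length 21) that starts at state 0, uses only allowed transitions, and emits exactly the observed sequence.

0,1,3,0,0,1,0,0,2,1,3,0,0,0,2,1,3,3,0,1,0

  t0 'z' -> {0,1}, take 0 (start)
  t1 'z' -> {0,1}, take 1 (0->1 ok)
  t2 'y' -> {3}, take 3 (1->3 ok)
  t3 'z' -> {0,1}, take 0 (3->0 ok)
  t4 'z' -> {0,1}, take 0 (0->0 ok)
  t5 'z' -> {0,1}, take 1 (0->1 ok)
  t6 'z' -> {0,1}, take 0 (1->0 ok)
  t7 'z' -> {0,1}, take 0 (0->0 ok)
  t8 'x' -> {2}, take 2 (0->2 ok)
  t9 'z' -> {0,1}, take 1 (2->1 ok)
  t10 'y' -> {3}, take 3 (1->3 ok)
  t11 'z' -> {0,1}, take 0 (3->0 ok)
  t12 'z' -> {0,1}, take 0 (0->0 ok)
  t13 'z' -> {0,1}, take 0 (0->0 ok)
  t14 'x' -> {2}, take 2 (0->2 ok)
  t15 'z' -> {0,1}, take 1 (2->1 ok)
  t16 'y' -> {3}, take 3 (1->3 ok)
  t17 'y' -> {3}, take 3 (3->3 ok)
  t18 'z' -> {0,1}, take 0 (3->0 ok)
  t19 'z' -> {0,1}, take 1 (0->1 ok)
  t20 'z' -> {0,1}, take 0 (1->0 ok)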